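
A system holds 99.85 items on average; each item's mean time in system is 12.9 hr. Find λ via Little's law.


Little's law: L = λW → λ = L / W
= 99.85 / 12.9
= 7.74 per hour


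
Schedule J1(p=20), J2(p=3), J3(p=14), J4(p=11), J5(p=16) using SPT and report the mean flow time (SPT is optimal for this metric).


SPT order: J2 → J4 → J3 → J5 → J1
Completion times:
  J2: C=3
  J4: C=14
  J3: C=28
  J5: C=44
  J1: C=64
Sum = 153, n = 5
Mean flow = 153/5
= 30.60


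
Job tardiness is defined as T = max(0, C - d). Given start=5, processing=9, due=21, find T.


Completion = start + processing = 5 + 9 = 14
Tardiness = max(0, C - d) = max(0, 14 - 21)
= max(0, -7)
= 0


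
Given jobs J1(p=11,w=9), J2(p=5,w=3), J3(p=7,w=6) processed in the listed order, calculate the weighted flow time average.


Completion times:
  J1: C=11, w×C=9×11=99
  J2: C=16, w×C=3×16=48
  J3: C=23, w×C=6×23=138
Sum w×C = 285
Sum w = 18
Weighted avg = 285/18
= 15.83


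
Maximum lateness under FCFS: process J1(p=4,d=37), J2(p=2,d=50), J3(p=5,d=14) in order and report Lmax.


Lateness per job (L = C - d):
  J1: C=4, d=37, L=-33
  J2: C=6, d=50, L=-44
  J3: C=11, d=14, L=-3
Lmax = max(-33, -44, -3)
= -3


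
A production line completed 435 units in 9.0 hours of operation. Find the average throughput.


Throughput = units / time
= 435 / 9.0
= 48.3 units/hour


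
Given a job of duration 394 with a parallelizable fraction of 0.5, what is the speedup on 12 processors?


Amdahl's law: T_p = T × ((1-p) + p/N)
= 394 × ((1-0.5) + 0.5/12)
= 394 × (0.50 + 0.0417)
= 394 × 0.5417
= 213.42
Speedup = 394/213.42
= 1.85×


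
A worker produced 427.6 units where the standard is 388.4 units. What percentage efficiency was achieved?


Efficiency = (actual / standard) × 100
= (427.6 / 388.4) × 100
= 110.1%


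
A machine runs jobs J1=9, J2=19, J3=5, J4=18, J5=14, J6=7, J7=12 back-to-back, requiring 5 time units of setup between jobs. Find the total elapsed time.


Makespan = Σ processing + (n-1) × setup
= (9 + 19 + 5 + 18 + 14 + 7 + 12) + (7-1)×5
= 84 + 30
= 114 time units


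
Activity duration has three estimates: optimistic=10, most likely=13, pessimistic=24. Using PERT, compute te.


te = (o + 4m + p) / 6
= (10 + 4×13 + 24) / 6
= (10 + 52 + 24) / 6
= 86 / 6
= 14.33


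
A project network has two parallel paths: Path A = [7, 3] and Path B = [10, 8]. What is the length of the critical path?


Path A: 7 + 3 = 10
Path B: 10 + 8 = 18
Critical path = longest = max(10, 18)
= 18 (Path B)


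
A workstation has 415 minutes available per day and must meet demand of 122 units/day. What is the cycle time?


Cycle time = available time / demand
= 415 / 122
= 3.40 min/unit


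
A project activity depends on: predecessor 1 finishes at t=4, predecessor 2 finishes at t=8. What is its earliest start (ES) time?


ES = max of all predecessor completion times
Predecessors: [4, 8]
ES = max(4, 8)
= 8


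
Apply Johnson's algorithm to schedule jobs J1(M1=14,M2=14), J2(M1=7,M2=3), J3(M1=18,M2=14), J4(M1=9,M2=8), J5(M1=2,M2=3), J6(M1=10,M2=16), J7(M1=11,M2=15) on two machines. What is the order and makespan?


Johnson's rule:
Group 1 (M1≤M2, sort by M1): ['J5', 'J6', 'J7', 'J1']
Group 2 (M1>M2, sort desc M2): ['J3', 'J4', 'J2']
Sequence: J5 → J6 → J7 → J1 → J3 → J4 → J2
Makespan calculation:
  J5: M1 done=2, M2 done=5
  J6: M1 done=12, M2 done=28
  J7: M1 done=23, M2 done=43
  J1: M1 done=37, M2 done=57
  J3: M1 done=55, M2 done=71
  J4: M1 done=64, M2 done=79
  J2: M1 done=71, M2 done=82
= Sequence: J5 → J6 → J7 → J1 → J3 → J4 → J2, Makespan: 82


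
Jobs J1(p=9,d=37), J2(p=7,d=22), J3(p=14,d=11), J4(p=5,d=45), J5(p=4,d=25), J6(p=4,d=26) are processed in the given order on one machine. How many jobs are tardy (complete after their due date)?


Completion vs due date:
  J1: C=9, d=37 → on time
  J2: C=16, d=22 → on time
  J3: C=30, d=11 → TARDY
  J4: C=35, d=45 → on time
  J5: C=39, d=25 → TARDY
  J6: C=43, d=26 → TARDY
Tardy jobs: J3, J5, J6
Count = 3


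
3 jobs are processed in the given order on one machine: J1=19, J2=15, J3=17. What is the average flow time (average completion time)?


Completion times:
  J1: completes at 19
  J2: completes at 34
  J3: completes at 51
Sum = 104
Average = 104/3
= 34.67


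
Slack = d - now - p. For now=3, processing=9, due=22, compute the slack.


Slack = due - current_time - processing
= 22 - 3 - 9
= 10


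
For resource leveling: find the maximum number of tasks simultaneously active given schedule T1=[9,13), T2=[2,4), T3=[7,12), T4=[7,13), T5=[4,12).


Check each time point for overlaps:
  t=9: 4 tasks active (T1, T3, T4, T5)
Max concurrent = 4


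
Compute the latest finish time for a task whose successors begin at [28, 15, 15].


LF = min of all successor start times
Successors start at: [28, 15, 15]
LF = min(28, 15, 15)
= 15


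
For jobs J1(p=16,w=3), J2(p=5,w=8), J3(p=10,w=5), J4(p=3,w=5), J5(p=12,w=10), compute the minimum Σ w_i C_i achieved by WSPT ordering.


WSPT order (by p/w): J4 → J2 → J5 → J3 → J1
  J4: C=3, w·C=5×3=15
  J2: C=8, w·C=8×8=64
  J5: C=20, w·C=10×20=200
  J3: C=30, w·C=5×30=150
  J1: C=46, w·C=3×46=138
Σ w·C = 567
= 567


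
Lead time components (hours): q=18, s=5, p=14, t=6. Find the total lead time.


Lead time = queue + setup + processing + transit
= 18 + 5 + 14 + 6
= 43 hours


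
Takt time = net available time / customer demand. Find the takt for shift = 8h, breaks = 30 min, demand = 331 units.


Available = 8×60 - 30 = 450 min
Takt time = 450 / 331
= 1.36 min/unit


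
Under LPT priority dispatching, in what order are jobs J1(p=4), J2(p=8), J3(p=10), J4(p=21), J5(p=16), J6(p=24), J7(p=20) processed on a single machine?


LPT: sort by longest processing time first
  J6: p=24
  J4: p=21
  J7: p=20
  J5: p=16
  J3: p=10
  J2: p=8
  J1: p=4
Order: J6 → J4 → J7 → J5 → J3 → J2 → J1


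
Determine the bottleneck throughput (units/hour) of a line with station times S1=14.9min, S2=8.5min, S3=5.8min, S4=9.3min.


Bottleneck = longest station time
Station times: [14.9, 8.5, 5.8, 9.3]
Max = 14.9 min
Rate = 60 / 14.9
= 4.03 units/hour (bottleneck: 14.9min)


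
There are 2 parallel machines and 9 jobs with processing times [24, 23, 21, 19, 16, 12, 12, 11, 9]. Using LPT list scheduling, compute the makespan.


Jobs (LPT sorted): [24, 23, 21, 19, 16, 12, 12, 11, 9]
Machines: 2
  J=24 → Machine 1 (load: 0+24=24)
  J=23 → Machine 2 (load: 0+23=23)
  J=21 → Machine 2 (load: 23+21=44)
  J=19 → Machine 1 (load: 24+19=43)
  J=16 → Machine 1 (load: 43+16=59)
  J=12 → Machine 2 (load: 44+12=56)
  J=12 → Machine 2 (load: 56+12=68)
  J=11 → Machine 1 (load: 59+11=70)
  J=9 → Machine 2 (load: 68+9=77)
Machine loads: [70, 77]
Makespan = max = 77 time units


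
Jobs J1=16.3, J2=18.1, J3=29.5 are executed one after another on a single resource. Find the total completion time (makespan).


Sequential makespan: sum all processing times
= 16.3 + 18.1 + 29.5
= 63.9 time units


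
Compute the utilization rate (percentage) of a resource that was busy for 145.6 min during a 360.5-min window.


Utilization = busy / total × 100
= 145.6 / 360.5 × 100
= 40.4%


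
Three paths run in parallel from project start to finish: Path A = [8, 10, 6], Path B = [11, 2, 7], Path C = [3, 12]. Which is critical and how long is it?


Path A: 8 + 10 + 6 = 24
Path B: 11 + 2 + 7 = 20
Path C: 3 + 12 = 15
Critical path = longest = max(24, 20, 15)
= 24 (Path A)


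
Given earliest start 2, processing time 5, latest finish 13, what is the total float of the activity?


EF = ES + duration = 2 + 5 = 7
LS = LF - duration = 13 - 5 = 8
Total Float = LF - EF = 13 - 7
(or LS - ES = 8 - 2)
= 6


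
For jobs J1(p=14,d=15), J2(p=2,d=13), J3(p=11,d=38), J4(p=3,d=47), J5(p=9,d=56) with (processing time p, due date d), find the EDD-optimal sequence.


EDD: sort by earliest due date
  J2: d=13, p=2
  J1: d=15, p=14
  J3: d=38, p=11
  J4: d=47, p=3
  J5: d=56, p=9
Order: J2 → J1 → J3 → J4 → J5


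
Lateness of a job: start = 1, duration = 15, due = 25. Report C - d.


Completion = 1 + 15 = 16
Lateness = C - d = 16 - 25
= -9


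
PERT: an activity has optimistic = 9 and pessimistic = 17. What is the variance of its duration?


σ² = ((p - o) / 6)² = (p - o)² / 36
= (17 - 9)² / 36
= 8² / 36
= 64 / 36
= 1.7778


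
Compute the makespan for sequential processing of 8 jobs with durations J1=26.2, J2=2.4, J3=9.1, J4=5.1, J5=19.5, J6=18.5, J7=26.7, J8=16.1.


Sequential makespan: sum all processing times
= 26.2 + 2.4 + 9.1 + 5.1 + 19.5 + 18.5 + 26.7 + 16.1
= 123.6 time units


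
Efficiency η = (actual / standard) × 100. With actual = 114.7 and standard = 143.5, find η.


Efficiency = (actual / standard) × 100
= (114.7 / 143.5) × 100
= 79.9%


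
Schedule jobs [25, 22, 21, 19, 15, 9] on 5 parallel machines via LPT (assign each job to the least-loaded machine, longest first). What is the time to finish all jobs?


Jobs (LPT sorted): [25, 22, 21, 19, 15, 9]
Machines: 5
  J=25 → Machine 1 (load: 0+25=25)
  J=22 → Machine 2 (load: 0+22=22)
  J=21 → Machine 3 (load: 0+21=21)
  J=19 → Machine 4 (load: 0+19=19)
  J=15 → Machine 5 (load: 0+15=15)
  J=9 → Machine 5 (load: 15+9=24)
Machine loads: [25, 22, 21, 19, 24]
Makespan = max = 25 time units


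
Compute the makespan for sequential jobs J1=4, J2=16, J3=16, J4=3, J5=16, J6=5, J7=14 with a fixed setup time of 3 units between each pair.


Makespan = Σ processing + (n-1) × setup
= (4 + 16 + 16 + 3 + 16 + 5 + 14) + (7-1)×3
= 74 + 18
= 92 time units


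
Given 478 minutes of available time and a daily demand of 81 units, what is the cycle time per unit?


Cycle time = available time / demand
= 478 / 81
= 5.90 min/unit


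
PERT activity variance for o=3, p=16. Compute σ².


σ² = ((p - o) / 6)² = (p - o)² / 36
= (16 - 3)² / 36
= 13² / 36
= 169 / 36
= 4.6944


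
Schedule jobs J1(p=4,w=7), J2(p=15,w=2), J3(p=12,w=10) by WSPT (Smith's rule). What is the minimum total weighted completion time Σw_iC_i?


WSPT order (by p/w): J1 → J3 → J2
  J1: C=4, w·C=7×4=28
  J3: C=16, w·C=10×16=160
  J2: C=31, w·C=2×31=62
Σ w·C = 250
= 250


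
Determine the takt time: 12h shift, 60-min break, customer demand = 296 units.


Available = 12×60 - 60 = 660 min
Takt time = 660 / 296
= 2.23 min/unit


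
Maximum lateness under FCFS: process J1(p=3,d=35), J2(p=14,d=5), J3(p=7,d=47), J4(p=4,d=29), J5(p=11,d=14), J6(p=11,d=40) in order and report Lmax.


Lateness per job (L = C - d):
  J1: C=3, d=35, L=-32
  J2: C=17, d=5, L=12
  J3: C=24, d=47, L=-23
  J4: C=28, d=29, L=-1
  J5: C=39, d=14, L=25
  J6: C=50, d=40, L=10
Lmax = max(-32, 12, -23, -1, 25, 10)
= 25


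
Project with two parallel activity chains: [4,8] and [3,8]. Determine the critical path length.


Path A: 4 + 8 = 12
Path B: 3 + 8 = 11
Critical path = longest = max(12, 11)
= 12 (Path A)


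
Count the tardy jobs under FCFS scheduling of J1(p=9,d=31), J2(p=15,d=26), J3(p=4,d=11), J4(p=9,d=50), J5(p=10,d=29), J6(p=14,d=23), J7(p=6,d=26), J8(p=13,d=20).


Completion vs due date:
  J1: C=9, d=31 → on time
  J2: C=24, d=26 → on time
  J3: C=28, d=11 → TARDY
  J4: C=37, d=50 → on time
  J5: C=47, d=29 → TARDY
  J6: C=61, d=23 → TARDY
  J7: C=67, d=26 → TARDY
  J8: C=80, d=20 → TARDY
Tardy jobs: J3, J5, J6, J7, J8
Count = 5


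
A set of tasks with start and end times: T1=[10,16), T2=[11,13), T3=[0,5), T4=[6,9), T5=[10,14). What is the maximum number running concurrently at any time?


Check each time point for overlaps:
  t=11: 3 tasks active (T1, T2, T5)
Max concurrent = 3


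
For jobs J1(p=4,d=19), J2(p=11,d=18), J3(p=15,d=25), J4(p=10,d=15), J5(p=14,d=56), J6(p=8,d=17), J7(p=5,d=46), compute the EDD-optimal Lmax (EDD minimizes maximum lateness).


EDD order: J4 → J6 → J2 → J1 → J3 → J7 → J5
Completion and lateness:
  J4: C=10, d=15, L=10-15=-5
  J6: C=18, d=17, L=18-17=1
  J2: C=29, d=18, L=29-18=11
  J1: C=33, d=19, L=33-19=14
  J3: C=48, d=25, L=48-25=23
  J7: C=53, d=46, L=53-46=7
  J5: C=67, d=56, L=67-56=11
Lmax = max(-5, 1, 11, 14, 23, 7, 11)
= 23


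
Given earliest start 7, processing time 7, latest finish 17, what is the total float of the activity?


EF = ES + duration = 7 + 7 = 14
LS = LF - duration = 17 - 7 = 10
Total Float = LF - EF = 17 - 14
(or LS - ES = 10 - 7)
= 3


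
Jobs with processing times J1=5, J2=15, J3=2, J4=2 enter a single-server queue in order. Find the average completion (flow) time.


Completion times:
  J1: completes at 5
  J2: completes at 20
  J3: completes at 22
  J4: completes at 24
Sum = 71
Average = 71/4
= 17.75


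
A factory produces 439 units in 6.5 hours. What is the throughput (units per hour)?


Throughput = units / time
= 439 / 6.5
= 67.5 units/hour


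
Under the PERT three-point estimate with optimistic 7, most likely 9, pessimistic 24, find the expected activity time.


te = (o + 4m + p) / 6
= (7 + 4×9 + 24) / 6
= (7 + 36 + 24) / 6
= 67 / 6
= 11.17


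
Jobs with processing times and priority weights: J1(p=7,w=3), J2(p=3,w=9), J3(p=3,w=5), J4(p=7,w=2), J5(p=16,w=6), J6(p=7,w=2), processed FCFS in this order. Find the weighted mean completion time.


Completion times:
  J1: C=7, w×C=3×7=21
  J2: C=10, w×C=9×10=90
  J3: C=13, w×C=5×13=65
  J4: C=20, w×C=2×20=40
  J5: C=36, w×C=6×36=216
  J6: C=43, w×C=2×43=86
Sum w×C = 518
Sum w = 27
Weighted avg = 518/27
= 19.19


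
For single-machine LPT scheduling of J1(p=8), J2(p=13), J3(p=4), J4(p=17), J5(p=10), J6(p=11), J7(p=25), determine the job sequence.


LPT: sort by longest processing time first
  J7: p=25
  J4: p=17
  J2: p=13
  J6: p=11
  J5: p=10
  J1: p=8
  J3: p=4
Order: J7 → J4 → J2 → J6 → J5 → J1 → J3


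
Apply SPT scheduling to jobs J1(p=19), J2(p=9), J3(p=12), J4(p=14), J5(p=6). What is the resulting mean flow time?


SPT order: J5 → J2 → J3 → J4 → J1
Completion times:
  J5: C=6
  J2: C=15
  J3: C=27
  J4: C=41
  J1: C=60
Sum = 149, n = 5
Mean flow = 149/5
= 29.80


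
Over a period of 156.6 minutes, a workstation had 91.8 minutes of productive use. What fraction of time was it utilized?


Utilization = busy / total × 100
= 91.8 / 156.6 × 100
= 58.6%


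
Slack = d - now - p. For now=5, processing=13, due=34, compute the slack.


Slack = due - current_time - processing
= 34 - 5 - 13
= 16


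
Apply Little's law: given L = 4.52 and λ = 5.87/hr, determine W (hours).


Little's law: L = λW → W = L / λ
= 4.52 / 5.87
= 0.77 hours


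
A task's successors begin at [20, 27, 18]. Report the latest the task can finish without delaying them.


LF = min of all successor start times
Successors start at: [20, 27, 18]
LF = min(20, 27, 18)
= 18


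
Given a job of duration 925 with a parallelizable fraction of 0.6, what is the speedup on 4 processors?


Amdahl's law: T_p = T × ((1-p) + p/N)
= 925 × ((1-0.6) + 0.6/4)
= 925 × (0.40 + 0.1500)
= 925 × 0.5500
= 508.75
Speedup = 925/508.75
= 1.82×


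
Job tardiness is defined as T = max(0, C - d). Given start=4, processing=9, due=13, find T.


Completion = start + processing = 4 + 9 = 13
Tardiness = max(0, C - d) = max(0, 13 - 13)
= max(0, 0)
= 0


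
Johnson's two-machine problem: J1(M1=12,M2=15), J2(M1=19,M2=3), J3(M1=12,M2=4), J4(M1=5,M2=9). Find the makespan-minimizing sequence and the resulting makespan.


Johnson's rule:
Group 1 (M1≤M2, sort by M1): ['J4', 'J1']
Group 2 (M1>M2, sort desc M2): ['J3', 'J2']
Sequence: J4 → J1 → J3 → J2
Makespan calculation:
  J4: M1 done=5, M2 done=14
  J1: M1 done=17, M2 done=32
  J3: M1 done=29, M2 done=36
  J2: M1 done=48, M2 done=51
= Sequence: J4 → J1 → J3 → J2, Makespan: 51


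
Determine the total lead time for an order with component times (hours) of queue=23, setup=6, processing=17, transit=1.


Lead time = queue + setup + processing + transit
= 23 + 6 + 17 + 1
= 47 hours


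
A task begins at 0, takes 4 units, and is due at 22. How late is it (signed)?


Completion = 0 + 4 = 4
Lateness = C - d = 4 - 22
= -18


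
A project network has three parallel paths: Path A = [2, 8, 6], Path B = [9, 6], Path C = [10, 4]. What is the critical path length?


Path A: 2 + 8 + 6 = 16
Path B: 9 + 6 = 15
Path C: 10 + 4 = 14
Critical path = longest = max(16, 15, 14)
= 16 (Path A)


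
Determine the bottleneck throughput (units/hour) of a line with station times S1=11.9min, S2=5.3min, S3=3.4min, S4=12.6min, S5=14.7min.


Bottleneck = longest station time
Station times: [11.9, 5.3, 3.4, 12.6, 14.7]
Max = 14.7 min
Rate = 60 / 14.7
= 4.08 units/hour (bottleneck: 14.7min)


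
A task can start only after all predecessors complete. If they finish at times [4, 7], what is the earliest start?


ES = max of all predecessor completion times
Predecessors: [4, 7]
ES = max(4, 7)
= 7


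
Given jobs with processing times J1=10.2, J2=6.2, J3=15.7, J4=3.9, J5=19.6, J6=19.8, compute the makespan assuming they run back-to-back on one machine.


Sequential makespan: sum all processing times
= 10.2 + 6.2 + 15.7 + 3.9 + 19.6 + 19.8
= 75.4 time units


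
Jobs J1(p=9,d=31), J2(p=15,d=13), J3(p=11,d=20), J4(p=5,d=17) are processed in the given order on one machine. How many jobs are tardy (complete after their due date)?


Completion vs due date:
  J1: C=9, d=31 → on time
  J2: C=24, d=13 → TARDY
  J3: C=35, d=20 → TARDY
  J4: C=40, d=17 → TARDY
Tardy jobs: J2, J3, J4
Count = 3


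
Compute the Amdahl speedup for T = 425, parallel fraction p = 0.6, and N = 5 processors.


Amdahl's law: T_p = T × ((1-p) + p/N)
= 425 × ((1-0.6) + 0.6/5)
= 425 × (0.40 + 0.1200)
= 425 × 0.5200
= 221.00
Speedup = 425/221.00
= 1.92×


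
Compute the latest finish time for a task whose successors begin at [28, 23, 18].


LF = min of all successor start times
Successors start at: [28, 23, 18]
LF = min(28, 23, 18)
= 18


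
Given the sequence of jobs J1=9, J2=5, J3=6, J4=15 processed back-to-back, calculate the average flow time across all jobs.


Completion times:
  J1: completes at 9
  J2: completes at 14
  J3: completes at 20
  J4: completes at 35
Sum = 78
Average = 78/4
= 19.50


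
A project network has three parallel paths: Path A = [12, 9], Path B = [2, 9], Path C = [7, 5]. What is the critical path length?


Path A: 12 + 9 = 21
Path B: 2 + 9 = 11
Path C: 7 + 5 = 12
Critical path = longest = max(21, 11, 12)
= 21 (Path A)


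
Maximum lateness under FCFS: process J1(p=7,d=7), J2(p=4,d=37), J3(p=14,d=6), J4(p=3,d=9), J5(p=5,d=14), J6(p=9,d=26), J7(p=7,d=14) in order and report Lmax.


Lateness per job (L = C - d):
  J1: C=7, d=7, L=0
  J2: C=11, d=37, L=-26
  J3: C=25, d=6, L=19
  J4: C=28, d=9, L=19
  J5: C=33, d=14, L=19
  J6: C=42, d=26, L=16
  J7: C=49, d=14, L=35
Lmax = max(0, -26, 19, 19, 19, 16, 35)
= 35


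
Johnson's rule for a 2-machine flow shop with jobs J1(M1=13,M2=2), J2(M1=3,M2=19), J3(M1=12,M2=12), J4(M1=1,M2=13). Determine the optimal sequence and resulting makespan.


Johnson's rule:
Group 1 (M1≤M2, sort by M1): ['J4', 'J2', 'J3']
Group 2 (M1>M2, sort desc M2): ['J1']
Sequence: J4 → J2 → J3 → J1
Makespan calculation:
  J4: M1 done=1, M2 done=14
  J2: M1 done=4, M2 done=33
  J3: M1 done=16, M2 done=45
  J1: M1 done=29, M2 done=47
= Sequence: J4 → J2 → J3 → J1, Makespan: 47


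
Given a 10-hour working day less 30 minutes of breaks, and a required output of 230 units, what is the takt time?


Available = 10×60 - 30 = 570 min
Takt time = 570 / 230
= 2.48 min/unit


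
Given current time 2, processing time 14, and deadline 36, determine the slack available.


Slack = due - current_time - processing
= 36 - 2 - 14
= 20


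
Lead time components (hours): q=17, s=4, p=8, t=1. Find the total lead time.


Lead time = queue + setup + processing + transit
= 17 + 4 + 8 + 1
= 30 hours


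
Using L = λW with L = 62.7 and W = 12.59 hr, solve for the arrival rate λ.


Little's law: L = λW → λ = L / W
= 62.7 / 12.59
= 4.98 per hour


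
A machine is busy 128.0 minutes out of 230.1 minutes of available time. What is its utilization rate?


Utilization = busy / total × 100
= 128.0 / 230.1 × 100
= 55.6%


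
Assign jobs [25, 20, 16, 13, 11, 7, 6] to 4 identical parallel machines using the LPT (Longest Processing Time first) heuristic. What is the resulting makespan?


Jobs (LPT sorted): [25, 20, 16, 13, 11, 7, 6]
Machines: 4
  J=25 → Machine 1 (load: 0+25=25)
  J=20 → Machine 2 (load: 0+20=20)
  J=16 → Machine 3 (load: 0+16=16)
  J=13 → Machine 4 (load: 0+13=13)
  J=11 → Machine 4 (load: 13+11=24)
  J=7 → Machine 3 (load: 16+7=23)
  J=6 → Machine 2 (load: 20+6=26)
Machine loads: [25, 26, 23, 24]
Makespan = max = 26 time units


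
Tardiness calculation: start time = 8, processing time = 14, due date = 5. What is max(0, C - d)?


Completion = start + processing = 8 + 14 = 22
Tardiness = max(0, C - d) = max(0, 22 - 5)
= max(0, 17)
= 17


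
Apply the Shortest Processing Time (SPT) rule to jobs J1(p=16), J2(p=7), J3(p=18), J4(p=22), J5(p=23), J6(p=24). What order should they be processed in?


SPT: sort by shortest processing time
  J2: p=7
  J1: p=16
  J3: p=18
  J4: p=22
  J5: p=23
  J6: p=24
Order: J2 → J1 → J3 → J4 → J5 → J6


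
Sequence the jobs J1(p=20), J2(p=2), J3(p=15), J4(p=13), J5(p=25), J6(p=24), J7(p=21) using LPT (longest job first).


LPT: sort by longest processing time first
  J5: p=25
  J6: p=24
  J7: p=21
  J1: p=20
  J3: p=15
  J4: p=13
  J2: p=2
Order: J5 → J6 → J7 → J1 → J3 → J4 → J2


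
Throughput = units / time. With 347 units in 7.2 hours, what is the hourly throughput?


Throughput = units / time
= 347 / 7.2
= 48.2 units/hour


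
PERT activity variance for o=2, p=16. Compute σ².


σ² = ((p - o) / 6)² = (p - o)² / 36
= (16 - 2)² / 36
= 14² / 36
= 196 / 36
= 5.4444


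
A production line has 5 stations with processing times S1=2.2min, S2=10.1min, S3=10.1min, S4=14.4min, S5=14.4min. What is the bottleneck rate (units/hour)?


Bottleneck = longest station time
Station times: [2.2, 10.1, 10.1, 14.4, 14.4]
Max = 14.4 min
Rate = 60 / 14.4
= 4.17 units/hour (bottleneck: 14.4min)


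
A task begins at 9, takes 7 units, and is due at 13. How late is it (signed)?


Completion = 9 + 7 = 16
Lateness = C - d = 16 - 13
= 3


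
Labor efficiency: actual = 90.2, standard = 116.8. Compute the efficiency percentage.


Efficiency = (actual / standard) × 100
= (90.2 / 116.8) × 100
= 77.2%


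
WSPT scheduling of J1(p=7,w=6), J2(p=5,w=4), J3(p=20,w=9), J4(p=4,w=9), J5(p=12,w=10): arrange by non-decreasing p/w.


WSPT (Smith's rule): sort by p/w ascending
  J4: p/w = 4/9 = 0.444
  J1: p/w = 7/6 = 1.167
  J5: p/w = 12/10 = 1.200
  J2: p/w = 5/4 = 1.250
  J3: p/w = 20/9 = 2.222
Order: J4 → J1 → J5 → J2 → J3


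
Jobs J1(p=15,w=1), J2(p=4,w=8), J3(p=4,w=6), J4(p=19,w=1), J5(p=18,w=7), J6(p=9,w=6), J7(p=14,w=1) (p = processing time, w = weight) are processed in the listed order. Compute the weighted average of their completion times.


Completion times:
  J1: C=15, w×C=1×15=15
  J2: C=19, w×C=8×19=152
  J3: C=23, w×C=6×23=138
  J4: C=42, w×C=1×42=42
  J5: C=60, w×C=7×60=420
  J6: C=69, w×C=6×69=414
  J7: C=83, w×C=1×83=83
Sum w×C = 1264
Sum w = 30
Weighted avg = 1264/30
= 42.13


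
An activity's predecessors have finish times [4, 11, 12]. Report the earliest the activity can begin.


ES = max of all predecessor completion times
Predecessors: [4, 11, 12]
ES = max(4, 11, 12)
= 12


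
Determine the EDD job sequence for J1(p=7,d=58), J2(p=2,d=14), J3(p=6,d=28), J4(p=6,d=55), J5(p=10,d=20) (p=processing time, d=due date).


EDD: sort by earliest due date
  J2: d=14, p=2
  J5: d=20, p=10
  J3: d=28, p=6
  J4: d=55, p=6
  J1: d=58, p=7
Order: J2 → J5 → J3 → J4 → J1


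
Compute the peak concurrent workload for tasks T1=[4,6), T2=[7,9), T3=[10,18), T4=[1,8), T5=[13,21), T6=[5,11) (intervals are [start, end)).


Check each time point for overlaps:
  t=5: 3 tasks active (T1, T4, T6)
Max concurrent = 3


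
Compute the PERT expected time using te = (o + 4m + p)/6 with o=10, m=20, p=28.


te = (o + 4m + p) / 6
= (10 + 4×20 + 28) / 6
= (10 + 80 + 28) / 6
= 118 / 6
= 19.67


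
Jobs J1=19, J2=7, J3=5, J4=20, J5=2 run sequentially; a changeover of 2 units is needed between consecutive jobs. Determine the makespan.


Makespan = Σ processing + (n-1) × setup
= (19 + 7 + 5 + 20 + 2) + (5-1)×2
= 53 + 8
= 61 time units


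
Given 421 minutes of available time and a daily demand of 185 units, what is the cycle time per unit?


Cycle time = available time / demand
= 421 / 185
= 2.28 min/unit


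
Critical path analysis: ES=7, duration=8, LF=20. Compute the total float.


EF = ES + duration = 7 + 8 = 15
LS = LF - duration = 20 - 8 = 12
Total Float = LF - EF = 20 - 15
(or LS - ES = 12 - 7)
= 5


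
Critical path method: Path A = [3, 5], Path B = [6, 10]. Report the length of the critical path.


Path A: 3 + 5 = 8
Path B: 6 + 10 = 16
Critical path = longest = max(8, 16)
= 16 (Path B)


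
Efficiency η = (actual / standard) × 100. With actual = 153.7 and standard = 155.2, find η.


Efficiency = (actual / standard) × 100
= (153.7 / 155.2) × 100
= 99.0%


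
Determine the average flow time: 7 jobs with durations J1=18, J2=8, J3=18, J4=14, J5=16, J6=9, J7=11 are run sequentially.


Completion times:
  J1: completes at 18
  J2: completes at 26
  J3: completes at 44
  J4: completes at 58
  J5: completes at 74
  J6: completes at 83
  J7: completes at 94
Sum = 397
Average = 397/7
= 56.71


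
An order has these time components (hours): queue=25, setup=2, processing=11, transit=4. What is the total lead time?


Lead time = queue + setup + processing + transit
= 25 + 2 + 11 + 4
= 42 hours


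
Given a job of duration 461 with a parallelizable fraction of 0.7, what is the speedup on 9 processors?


Amdahl's law: T_p = T × ((1-p) + p/N)
= 461 × ((1-0.7) + 0.7/9)
= 461 × (0.30 + 0.0778)
= 461 × 0.3778
= 174.16
Speedup = 461/174.16
= 2.65×


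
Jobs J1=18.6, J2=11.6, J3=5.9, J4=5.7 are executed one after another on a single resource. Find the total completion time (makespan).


Sequential makespan: sum all processing times
= 18.6 + 11.6 + 5.9 + 5.7
= 41.8 time units


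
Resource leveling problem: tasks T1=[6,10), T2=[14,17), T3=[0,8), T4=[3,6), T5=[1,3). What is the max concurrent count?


Check each time point for overlaps:
  t=1: 2 tasks active (T3, T5)
Max concurrent = 2


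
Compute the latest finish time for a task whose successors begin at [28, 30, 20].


LF = min of all successor start times
Successors start at: [28, 30, 20]
LF = min(28, 30, 20)
= 20


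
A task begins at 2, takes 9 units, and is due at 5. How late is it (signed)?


Completion = 2 + 9 = 11
Lateness = C - d = 11 - 5
= 6


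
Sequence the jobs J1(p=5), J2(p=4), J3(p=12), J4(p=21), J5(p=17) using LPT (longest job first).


LPT: sort by longest processing time first
  J4: p=21
  J5: p=17
  J3: p=12
  J1: p=5
  J2: p=4
Order: J4 → J5 → J3 → J1 → J2


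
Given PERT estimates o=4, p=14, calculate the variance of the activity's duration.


σ² = ((p - o) / 6)² = (p - o)² / 36
= (14 - 4)² / 36
= 10² / 36
= 100 / 36
= 2.7778


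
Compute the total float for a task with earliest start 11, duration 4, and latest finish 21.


EF = ES + duration = 11 + 4 = 15
LS = LF - duration = 21 - 4 = 17
Total Float = LF - EF = 21 - 15
(or LS - ES = 17 - 11)
= 6


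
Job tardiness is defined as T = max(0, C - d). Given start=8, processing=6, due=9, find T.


Completion = start + processing = 8 + 6 = 14
Tardiness = max(0, C - d) = max(0, 14 - 9)
= max(0, 5)
= 5


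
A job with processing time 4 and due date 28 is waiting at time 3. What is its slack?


Slack = due - current_time - processing
= 28 - 3 - 4
= 21


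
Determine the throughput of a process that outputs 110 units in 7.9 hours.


Throughput = units / time
= 110 / 7.9
= 13.9 units/hour


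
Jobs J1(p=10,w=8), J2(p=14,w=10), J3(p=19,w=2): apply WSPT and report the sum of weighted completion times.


WSPT order (by p/w): J1 → J2 → J3
  J1: C=10, w·C=8×10=80
  J2: C=24, w·C=10×24=240
  J3: C=43, w·C=2×43=86
Σ w·C = 406
= 406


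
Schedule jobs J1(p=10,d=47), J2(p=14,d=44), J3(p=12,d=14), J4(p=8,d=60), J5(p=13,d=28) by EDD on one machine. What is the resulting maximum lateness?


EDD order: J3 → J5 → J2 → J1 → J4
Completion and lateness:
  J3: C=12, d=14, L=12-14=-2
  J5: C=25, d=28, L=25-28=-3
  J2: C=39, d=44, L=39-44=-5
  J1: C=49, d=47, L=49-47=2
  J4: C=57, d=60, L=57-60=-3
Lmax = max(-2, -3, -5, 2, -3)
= 2


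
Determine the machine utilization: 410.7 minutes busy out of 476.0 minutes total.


Utilization = busy / total × 100
= 410.7 / 476.0 × 100
= 86.3%


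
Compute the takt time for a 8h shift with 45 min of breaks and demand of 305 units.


Available = 8×60 - 45 = 435 min
Takt time = 435 / 305
= 1.43 min/unit


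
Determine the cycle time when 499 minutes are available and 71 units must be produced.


Cycle time = available time / demand
= 499 / 71
= 7.03 min/unit


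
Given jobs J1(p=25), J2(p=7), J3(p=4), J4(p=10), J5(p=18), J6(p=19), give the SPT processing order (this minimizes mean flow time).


SPT: sort by shortest processing time
  J3: p=4
  J2: p=7
  J4: p=10
  J5: p=18
  J6: p=19
  J1: p=25
Order: J3 → J2 → J4 → J5 → J6 → J1


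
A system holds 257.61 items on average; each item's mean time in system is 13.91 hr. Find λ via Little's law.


Little's law: L = λW → λ = L / W
= 257.61 / 13.91
= 18.52 per hour


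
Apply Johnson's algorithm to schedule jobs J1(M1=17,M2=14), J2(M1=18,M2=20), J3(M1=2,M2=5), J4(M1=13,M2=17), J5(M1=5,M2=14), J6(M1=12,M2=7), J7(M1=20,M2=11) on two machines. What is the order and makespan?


Johnson's rule:
Group 1 (M1≤M2, sort by M1): ['J3', 'J5', 'J4', 'J2']
Group 2 (M1>M2, sort desc M2): ['J1', 'J7', 'J6']
Sequence: J3 → J5 → J4 → J2 → J1 → J7 → J6
Makespan calculation:
  J3: M1 done=2, M2 done=7
  J5: M1 done=7, M2 done=21
  J4: M1 done=20, M2 done=38
  J2: M1 done=38, M2 done=58
  J1: M1 done=55, M2 done=72
  J7: M1 done=75, M2 done=86
  J6: M1 done=87, M2 done=94
= Sequence: J3 → J5 → J4 → J2 → J1 → J7 → J6, Makespan: 94


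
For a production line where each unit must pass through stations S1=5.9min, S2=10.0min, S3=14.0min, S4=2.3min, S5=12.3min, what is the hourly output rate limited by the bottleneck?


Bottleneck = longest station time
Station times: [5.9, 10.0, 14.0, 2.3, 12.3]
Max = 14.0 min
Rate = 60 / 14.0
= 4.29 units/hour (bottleneck: 14.0min)


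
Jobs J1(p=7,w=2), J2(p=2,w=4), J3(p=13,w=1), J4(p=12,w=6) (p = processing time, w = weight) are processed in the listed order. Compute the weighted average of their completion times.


Completion times:
  J1: C=7, w×C=2×7=14
  J2: C=9, w×C=4×9=36
  J3: C=22, w×C=1×22=22
  J4: C=34, w×C=6×34=204
Sum w×C = 276
Sum w = 13
Weighted avg = 276/13
= 21.23


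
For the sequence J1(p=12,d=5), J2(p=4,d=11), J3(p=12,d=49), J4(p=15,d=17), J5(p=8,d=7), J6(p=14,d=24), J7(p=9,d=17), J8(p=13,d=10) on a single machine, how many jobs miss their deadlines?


Completion vs due date:
  J1: C=12, d=5 → TARDY
  J2: C=16, d=11 → TARDY
  J3: C=28, d=49 → on time
  J4: C=43, d=17 → TARDY
  J5: C=51, d=7 → TARDY
  J6: C=65, d=24 → TARDY
  J7: C=74, d=17 → TARDY
  J8: C=87, d=10 → TARDY
Tardy jobs: J1, J2, J4, J5, J6, J7, J8
Count = 7


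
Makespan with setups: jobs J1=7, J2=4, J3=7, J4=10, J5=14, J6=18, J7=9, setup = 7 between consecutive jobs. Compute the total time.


Makespan = Σ processing + (n-1) × setup
= (7 + 4 + 7 + 10 + 14 + 18 + 9) + (7-1)×7
= 69 + 42
= 111 time units


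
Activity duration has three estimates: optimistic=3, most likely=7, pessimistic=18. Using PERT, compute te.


te = (o + 4m + p) / 6
= (3 + 4×7 + 18) / 6
= (3 + 28 + 18) / 6
= 49 / 6
= 8.17


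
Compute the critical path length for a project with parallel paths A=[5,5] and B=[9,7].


Path A: 5 + 5 = 10
Path B: 9 + 7 = 16
Critical path = longest = max(10, 16)
= 16 (Path B)


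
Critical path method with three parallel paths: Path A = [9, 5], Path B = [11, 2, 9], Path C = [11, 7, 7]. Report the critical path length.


Path A: 9 + 5 = 14
Path B: 11 + 2 + 9 = 22
Path C: 11 + 7 + 7 = 25
Critical path = longest = max(14, 22, 25)
= 25 (Path C)


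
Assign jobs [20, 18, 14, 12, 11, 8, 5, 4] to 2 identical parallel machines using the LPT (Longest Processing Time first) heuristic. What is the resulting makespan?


Jobs (LPT sorted): [20, 18, 14, 12, 11, 8, 5, 4]
Machines: 2
  J=20 → Machine 1 (load: 0+20=20)
  J=18 → Machine 2 (load: 0+18=18)
  J=14 → Machine 2 (load: 18+14=32)
  J=12 → Machine 1 (load: 20+12=32)
  J=11 → Machine 1 (load: 32+11=43)
  J=8 → Machine 2 (load: 32+8=40)
  J=5 → Machine 2 (load: 40+5=45)
  J=4 → Machine 1 (load: 43+4=47)
Machine loads: [47, 45]
Makespan = max = 47 time units


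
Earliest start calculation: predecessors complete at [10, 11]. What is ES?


ES = max of all predecessor completion times
Predecessors: [10, 11]
ES = max(10, 11)
= 11


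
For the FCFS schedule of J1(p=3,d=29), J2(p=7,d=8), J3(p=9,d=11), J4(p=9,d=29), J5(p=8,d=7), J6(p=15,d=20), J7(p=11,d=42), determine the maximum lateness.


Lateness per job (L = C - d):
  J1: C=3, d=29, L=-26
  J2: C=10, d=8, L=2
  J3: C=19, d=11, L=8
  J4: C=28, d=29, L=-1
  J5: C=36, d=7, L=29
  J6: C=51, d=20, L=31
  J7: C=62, d=42, L=20
Lmax = max(-26, 2, 8, -1, 29, 31, 20)
= 31


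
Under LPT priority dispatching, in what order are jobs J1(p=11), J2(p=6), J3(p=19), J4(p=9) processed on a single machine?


LPT: sort by longest processing time first
  J3: p=19
  J1: p=11
  J4: p=9
  J2: p=6
Order: J3 → J1 → J4 → J2


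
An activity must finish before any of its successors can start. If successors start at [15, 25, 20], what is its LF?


LF = min of all successor start times
Successors start at: [15, 25, 20]
LF = min(15, 25, 20)
= 15


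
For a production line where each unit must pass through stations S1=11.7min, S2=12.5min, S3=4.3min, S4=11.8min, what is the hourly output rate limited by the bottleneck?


Bottleneck = longest station time
Station times: [11.7, 12.5, 4.3, 11.8]
Max = 12.5 min
Rate = 60 / 12.5
= 4.80 units/hour (bottleneck: 12.5min)


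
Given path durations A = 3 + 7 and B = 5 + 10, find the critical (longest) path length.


Path A: 3 + 7 = 10
Path B: 5 + 10 = 15
Critical path = longest = max(10, 15)
= 15 (Path B)


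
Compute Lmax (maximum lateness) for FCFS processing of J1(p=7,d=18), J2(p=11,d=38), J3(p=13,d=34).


Lateness per job (L = C - d):
  J1: C=7, d=18, L=-11
  J2: C=18, d=38, L=-20
  J3: C=31, d=34, L=-3
Lmax = max(-11, -20, -3)
= -3


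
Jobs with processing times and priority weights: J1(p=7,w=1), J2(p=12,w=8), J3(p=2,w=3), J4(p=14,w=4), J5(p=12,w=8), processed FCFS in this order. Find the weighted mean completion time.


Completion times:
  J1: C=7, w×C=1×7=7
  J2: C=19, w×C=8×19=152
  J3: C=21, w×C=3×21=63
  J4: C=35, w×C=4×35=140
  J5: C=47, w×C=8×47=376
Sum w×C = 738
Sum w = 24
Weighted avg = 738/24
= 30.75


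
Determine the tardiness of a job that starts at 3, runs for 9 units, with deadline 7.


Completion = start + processing = 3 + 9 = 12
Tardiness = max(0, C - d) = max(0, 12 - 7)
= max(0, 5)
= 5


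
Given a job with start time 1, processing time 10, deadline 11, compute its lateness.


Completion = 1 + 10 = 11
Lateness = C - d = 11 - 11
= 0


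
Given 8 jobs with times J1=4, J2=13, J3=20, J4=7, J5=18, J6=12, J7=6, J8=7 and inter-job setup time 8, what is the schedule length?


Makespan = Σ processing + (n-1) × setup
= (4 + 13 + 20 + 7 + 18 + 12 + 6 + 7) + (8-1)×8
= 87 + 56
= 143 time units


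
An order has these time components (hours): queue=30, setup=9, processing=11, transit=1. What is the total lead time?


Lead time = queue + setup + processing + transit
= 30 + 9 + 11 + 1
= 51 hours


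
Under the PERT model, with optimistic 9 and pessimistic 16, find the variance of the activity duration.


σ² = ((p - o) / 6)² = (p - o)² / 36
= (16 - 9)² / 36
= 7² / 36
= 49 / 36
= 1.3611


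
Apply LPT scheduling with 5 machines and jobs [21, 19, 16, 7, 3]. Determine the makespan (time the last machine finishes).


Jobs (LPT sorted): [21, 19, 16, 7, 3]
Machines: 5
  J=21 → Machine 1 (load: 0+21=21)
  J=19 → Machine 2 (load: 0+19=19)
  J=16 → Machine 3 (load: 0+16=16)
  J=7 → Machine 4 (load: 0+7=7)
  J=3 → Machine 5 (load: 0+3=3)
Machine loads: [21, 19, 16, 7, 3]
Makespan = max = 21 time units


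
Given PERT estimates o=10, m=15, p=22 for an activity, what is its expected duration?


te = (o + 4m + p) / 6
= (10 + 4×15 + 22) / 6
= (10 + 60 + 22) / 6
= 92 / 6
= 15.33


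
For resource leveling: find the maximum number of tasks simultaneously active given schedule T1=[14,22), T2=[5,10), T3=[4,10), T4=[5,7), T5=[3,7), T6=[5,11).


Check each time point for overlaps:
  t=5: 5 tasks active (T2, T3, T4, T5, T6)
Max concurrent = 5


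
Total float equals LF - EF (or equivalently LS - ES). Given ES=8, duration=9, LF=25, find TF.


EF = ES + duration = 8 + 9 = 17
LS = LF - duration = 25 - 9 = 16
Total Float = LF - EF = 25 - 17
(or LS - ES = 16 - 8)
= 8


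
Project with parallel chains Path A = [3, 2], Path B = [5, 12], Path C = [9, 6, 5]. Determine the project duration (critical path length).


Path A: 3 + 2 = 5
Path B: 5 + 12 = 17
Path C: 9 + 6 + 5 = 20
Critical path = longest = max(5, 17, 20)
= 20 (Path C)


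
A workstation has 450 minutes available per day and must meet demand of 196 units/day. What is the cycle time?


Cycle time = available time / demand
= 450 / 196
= 2.30 min/unit


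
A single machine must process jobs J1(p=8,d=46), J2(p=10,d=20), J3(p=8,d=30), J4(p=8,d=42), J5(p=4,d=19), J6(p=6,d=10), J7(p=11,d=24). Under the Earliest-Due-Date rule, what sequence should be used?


EDD: sort by earliest due date
  J6: d=10, p=6
  J5: d=19, p=4
  J2: d=20, p=10
  J7: d=24, p=11
  J3: d=30, p=8
  J4: d=42, p=8
  J1: d=46, p=8
Order: J6 → J5 → J2 → J7 → J3 → J4 → J1


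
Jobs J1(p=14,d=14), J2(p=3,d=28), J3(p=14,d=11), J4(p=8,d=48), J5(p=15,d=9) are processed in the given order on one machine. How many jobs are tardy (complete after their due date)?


Completion vs due date:
  J1: C=14, d=14 → on time
  J2: C=17, d=28 → on time
  J3: C=31, d=11 → TARDY
  J4: C=39, d=48 → on time
  J5: C=54, d=9 → TARDY
Tardy jobs: J3, J5
Count = 2


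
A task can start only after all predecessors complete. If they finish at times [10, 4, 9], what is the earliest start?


ES = max of all predecessor completion times
Predecessors: [10, 4, 9]
ES = max(10, 4, 9)
= 10


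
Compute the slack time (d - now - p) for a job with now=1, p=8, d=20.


Slack = due - current_time - processing
= 20 - 1 - 8
= 11


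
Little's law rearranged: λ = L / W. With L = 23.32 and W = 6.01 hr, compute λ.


Little's law: L = λW → λ = L / W
= 23.32 / 6.01
= 3.88 per hour


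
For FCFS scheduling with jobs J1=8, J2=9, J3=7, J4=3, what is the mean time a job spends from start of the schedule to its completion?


Completion times:
  J1: completes at 8
  J2: completes at 17
  J3: completes at 24
  J4: completes at 27
Sum = 76
Average = 76/4
= 19.00


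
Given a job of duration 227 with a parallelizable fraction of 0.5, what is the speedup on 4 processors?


Amdahl's law: T_p = T × ((1-p) + p/N)
= 227 × ((1-0.5) + 0.5/4)
= 227 × (0.50 + 0.1250)
= 227 × 0.6250
= 141.88
Speedup = 227/141.88
= 1.60×
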